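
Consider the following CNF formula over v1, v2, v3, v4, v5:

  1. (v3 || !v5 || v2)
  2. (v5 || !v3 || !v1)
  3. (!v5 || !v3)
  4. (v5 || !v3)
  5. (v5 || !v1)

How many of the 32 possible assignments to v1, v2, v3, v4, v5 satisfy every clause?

8

Split on v5, then v3.
  v5=T, v3=T: a clause becomes empty — 0.
  v5=T, v3=F: remaining (v1,v2,v4) ∈ {(F,T,F); (F,T,T); (T,T,F); (T,T,T)} — 4.
  v5=F, v3=T: a clause becomes empty — 0.
  v5=F, v3=F: remaining (v1,v2,v4) ∈ {(F,F,F); (F,F,T); (F,T,F); (F,T,T)} — 4.
Total: 0 + 4 + 0 + 4 = 8.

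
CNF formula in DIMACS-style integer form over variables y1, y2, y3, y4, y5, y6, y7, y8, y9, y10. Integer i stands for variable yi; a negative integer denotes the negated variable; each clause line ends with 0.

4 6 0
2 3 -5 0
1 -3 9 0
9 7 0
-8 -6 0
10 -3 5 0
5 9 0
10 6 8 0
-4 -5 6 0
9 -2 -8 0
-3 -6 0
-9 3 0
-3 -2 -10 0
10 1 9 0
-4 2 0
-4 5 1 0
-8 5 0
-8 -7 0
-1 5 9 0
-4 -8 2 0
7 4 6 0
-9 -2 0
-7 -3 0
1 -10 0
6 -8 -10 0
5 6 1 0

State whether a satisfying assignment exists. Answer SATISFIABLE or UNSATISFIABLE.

Try y1 = True.
For the remaining variables, y2 = True, y3 = False, y4 = True, y5 = True, y6 = True, y7 = True, y8 = False, y9 = False, y10 = True works.
Every clause has at least one true literal under this assignment.
So y1=T, y2=T, y3=F, y4=T, y5=T, y6=T, y7=T, y8=F, y9=F, y10=T is a satisfying assignment.

SATISFIABLE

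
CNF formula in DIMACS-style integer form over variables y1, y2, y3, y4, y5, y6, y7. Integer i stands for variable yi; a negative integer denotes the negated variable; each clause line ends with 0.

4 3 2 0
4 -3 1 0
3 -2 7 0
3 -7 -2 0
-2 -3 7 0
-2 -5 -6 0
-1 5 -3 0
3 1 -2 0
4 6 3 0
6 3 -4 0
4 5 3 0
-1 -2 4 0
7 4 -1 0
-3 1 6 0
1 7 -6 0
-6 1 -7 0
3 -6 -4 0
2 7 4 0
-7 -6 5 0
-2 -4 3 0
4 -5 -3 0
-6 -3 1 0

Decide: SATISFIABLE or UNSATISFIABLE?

Set y1 = True and propagate.
Set y2 = False and propagate.
Branch on y3: take y3 = True.
  then y5 is forced to True.
  then y4 is forced to True.
y6, y7 are now unconstrained; take y6 = True, y7 = True.
So y1 = T  y2 = F  y3 = T  y4 = T  y5 = T  y6 = T  y7 = T is a satisfying assignment.

SATISFIABLE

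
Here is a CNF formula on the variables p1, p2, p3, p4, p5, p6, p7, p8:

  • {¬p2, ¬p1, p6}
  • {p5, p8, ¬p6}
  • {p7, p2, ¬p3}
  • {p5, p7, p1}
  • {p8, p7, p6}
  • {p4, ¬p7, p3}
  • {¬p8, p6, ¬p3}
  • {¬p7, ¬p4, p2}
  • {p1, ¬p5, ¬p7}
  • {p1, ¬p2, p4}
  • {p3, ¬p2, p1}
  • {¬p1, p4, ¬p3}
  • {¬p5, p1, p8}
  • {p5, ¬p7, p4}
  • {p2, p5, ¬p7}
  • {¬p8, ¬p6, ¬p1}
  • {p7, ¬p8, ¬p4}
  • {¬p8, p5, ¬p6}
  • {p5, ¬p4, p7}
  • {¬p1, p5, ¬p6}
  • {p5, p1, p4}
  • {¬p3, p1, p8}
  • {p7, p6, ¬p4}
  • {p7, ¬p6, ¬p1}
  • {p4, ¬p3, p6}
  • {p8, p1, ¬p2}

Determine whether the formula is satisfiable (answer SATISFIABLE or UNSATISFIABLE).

Set p1 = False and propagate.
Set p2 = False and propagate.
Branch on p3: take p3 = False.
The remaining clauses are satisfied by p4 = False, p5 = True, p6 = True, p7 = False, p8 = True.
Every clause has at least one true literal under this assignment.
So p1=F, p2=F, p3=F, p4=F, p5=T, p6=T, p7=F, p8=T is a satisfying assignment.

SATISFIABLE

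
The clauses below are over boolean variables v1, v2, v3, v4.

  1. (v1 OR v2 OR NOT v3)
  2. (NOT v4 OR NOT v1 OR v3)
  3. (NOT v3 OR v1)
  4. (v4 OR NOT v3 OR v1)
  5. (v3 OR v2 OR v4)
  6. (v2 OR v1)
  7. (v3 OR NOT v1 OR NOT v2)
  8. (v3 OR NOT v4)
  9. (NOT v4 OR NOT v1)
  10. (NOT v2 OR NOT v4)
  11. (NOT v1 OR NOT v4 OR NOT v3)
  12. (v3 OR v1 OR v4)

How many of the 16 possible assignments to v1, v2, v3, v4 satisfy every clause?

2

Satisfying assignments:
  v1=1 v2=0 v3=1 v4=0
  v1=1 v2=1 v3=1 v4=0
That's 2 in total.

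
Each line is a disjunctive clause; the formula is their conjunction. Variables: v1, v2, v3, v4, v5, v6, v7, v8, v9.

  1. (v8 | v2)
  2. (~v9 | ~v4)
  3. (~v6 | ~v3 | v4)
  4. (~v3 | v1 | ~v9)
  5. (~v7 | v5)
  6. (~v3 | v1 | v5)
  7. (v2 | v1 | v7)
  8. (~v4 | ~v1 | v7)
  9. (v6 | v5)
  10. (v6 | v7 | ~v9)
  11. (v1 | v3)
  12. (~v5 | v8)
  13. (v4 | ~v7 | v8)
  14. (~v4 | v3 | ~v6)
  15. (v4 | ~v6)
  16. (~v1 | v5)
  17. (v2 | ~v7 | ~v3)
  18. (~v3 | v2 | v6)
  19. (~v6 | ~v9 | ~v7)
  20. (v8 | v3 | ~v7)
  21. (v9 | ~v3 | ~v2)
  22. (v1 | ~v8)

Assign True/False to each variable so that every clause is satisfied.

Try v1 = True.
  then v5 is forced to True.
  then v8 is forced to True.
For the remaining variables, v2 = False, v3 = False, v4 = True, v6 = False, v7 = True, v9 = False works.

v1=1, v2=0, v3=0, v4=1, v5=1, v6=0, v7=1, v8=1, v9=0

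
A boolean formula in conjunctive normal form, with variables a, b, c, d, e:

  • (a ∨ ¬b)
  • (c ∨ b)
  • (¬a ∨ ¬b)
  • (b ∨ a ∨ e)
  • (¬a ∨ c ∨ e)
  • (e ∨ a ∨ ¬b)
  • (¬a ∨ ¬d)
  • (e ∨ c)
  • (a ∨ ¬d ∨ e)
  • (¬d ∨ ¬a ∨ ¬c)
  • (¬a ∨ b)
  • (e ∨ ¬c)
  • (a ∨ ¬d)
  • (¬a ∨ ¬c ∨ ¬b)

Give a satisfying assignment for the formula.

a=F, b=F, c=T, d=F, e=T

Pure literal: d appears only negated; assign d = False.
e occurs only positively in the remaining clauses — set e = True.
Branch on a: take a = False.
  then b is forced to False.
  then c is forced to True.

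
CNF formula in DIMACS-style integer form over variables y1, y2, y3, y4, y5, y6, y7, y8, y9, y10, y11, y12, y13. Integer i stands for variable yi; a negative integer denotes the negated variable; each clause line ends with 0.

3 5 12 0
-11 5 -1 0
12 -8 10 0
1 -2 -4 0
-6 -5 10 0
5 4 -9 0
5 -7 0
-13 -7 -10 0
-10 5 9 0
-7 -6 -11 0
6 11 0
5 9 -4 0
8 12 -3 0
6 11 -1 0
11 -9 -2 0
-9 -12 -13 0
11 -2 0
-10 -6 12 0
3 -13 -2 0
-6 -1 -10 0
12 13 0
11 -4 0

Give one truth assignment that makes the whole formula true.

y1=F, y2=F, y3=T, y4=F, y5=T, y6=F, y7=T, y8=F, y9=F, y10=T, y11=T, y12=T, y13=F

y2 occurs only negated in the remaining clauses — set y2 = False.
Branch on y1: take y1 = False.
Try y3 = True.
Set y4 = False and propagate.
For the remaining variables, y5 = True, y6 = False, y7 = True, y8 = False, y9 = False, y10 = True, y11 = True, y12 = True, y13 = False works.
Every clause has at least one true literal under this assignment.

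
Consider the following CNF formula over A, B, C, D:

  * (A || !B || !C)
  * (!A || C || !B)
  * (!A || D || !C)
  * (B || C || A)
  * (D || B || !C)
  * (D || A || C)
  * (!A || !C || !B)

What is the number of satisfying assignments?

5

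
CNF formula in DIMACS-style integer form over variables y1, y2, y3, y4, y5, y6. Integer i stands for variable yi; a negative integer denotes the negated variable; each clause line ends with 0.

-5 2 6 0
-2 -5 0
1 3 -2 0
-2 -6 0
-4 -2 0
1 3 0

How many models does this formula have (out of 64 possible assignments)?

Split on y2, then y1.
  y2=1, y1=1: remaining (y3,y4,y5,y6) ∈ {(0,0,0,0); (1,0,0,0)} — 2.
  y2=1, y1=0: remaining (y3,y4,y5,y6) ∈ {(1,0,0,0)} — 1.
  y2=0, y1=1: y3, y4 free; 3 ways for (y5,y6) × 2^2 = 12.
  y2=0, y1=0: y4 free; 3 ways for (y3,y5,y6) × 2^1 = 6.
Total: 2 + 1 + 12 + 6 = 21.

21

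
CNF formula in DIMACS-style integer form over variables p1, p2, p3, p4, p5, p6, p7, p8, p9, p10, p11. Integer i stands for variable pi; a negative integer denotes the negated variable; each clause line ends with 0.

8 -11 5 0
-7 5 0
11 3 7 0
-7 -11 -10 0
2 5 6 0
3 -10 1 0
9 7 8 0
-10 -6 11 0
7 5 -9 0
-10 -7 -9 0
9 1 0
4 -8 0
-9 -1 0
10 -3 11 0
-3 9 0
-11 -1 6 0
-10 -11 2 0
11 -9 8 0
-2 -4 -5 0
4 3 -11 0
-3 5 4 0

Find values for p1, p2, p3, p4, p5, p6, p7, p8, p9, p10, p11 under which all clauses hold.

p1 = F, p2 = F, p3 = F, p4 = T, p5 = T, p6 = F, p7 = F, p8 = F, p9 = T, p10 = F, p11 = T

Check each clause:
  1. (p5 | ~p11 | p8) — p5 is true.
  2. (p5 | ~p7) — ~p7 is true.
  3. (p7 | p11 | p3) — p11 is true.
  4. (~p11 | ~p7 | ~p10) — ~p7 is true.
  5. (p6 | p5 | p2) — p5 is true.
  6. (p1 | p3 | ~p10) — ~p10 is true.
  7. (p9 | p7 | p8) — p9 is true.
  8. (~p6 | p11 | ~p10) — ~p6 is true.
  9. (p7 | p5 | ~p9) — p5 is true.
  10. (~p7 | ~p10 | ~p9) — ~p7 is true.
  11. (p9 | p1) — p9 is true.
  12. (p4 | ~p8) — ~p8 is true.
  13. (~p9 | ~p1) — ~p1 is true.
  14. (p10 | p11 | ~p3) — p11 is true.
  15. (p9 | ~p3) — p9 is true.
  16. (~p11 | p6 | ~p1) — ~p1 is true.
  17. (p2 | ~p11 | ~p10) — ~p10 is true.
  18. (~p9 | p11 | p8) — p11 is true.
  19. (~p5 | ~p2 | ~p4) — ~p2 is true.
  20. (p4 | p3 | ~p11) — p4 is true.
  21. (~p3 | p5 | p4) — ~p3 is true.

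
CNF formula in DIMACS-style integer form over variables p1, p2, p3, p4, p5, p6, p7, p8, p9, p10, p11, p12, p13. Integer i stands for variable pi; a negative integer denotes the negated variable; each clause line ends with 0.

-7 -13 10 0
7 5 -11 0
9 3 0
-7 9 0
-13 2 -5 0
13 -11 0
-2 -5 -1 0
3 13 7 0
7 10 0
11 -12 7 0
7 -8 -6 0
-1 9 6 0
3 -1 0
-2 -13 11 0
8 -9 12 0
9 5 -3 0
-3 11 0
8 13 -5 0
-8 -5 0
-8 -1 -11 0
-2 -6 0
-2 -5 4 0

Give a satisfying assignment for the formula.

p1=False  p2=True  p3=False  p4=True  p5=False  p6=False  p7=True  p8=True  p9=True  p10=True  p11=True  p12=True  p13=True

p1 occurs only negated in the remaining clauses — set p1 = False.
Pure literal: p4 appears only positively; assign p4 = True.
Branch on p2: take p2 = True.
  then p6 is forced to False.
The remaining clauses are satisfied by p3 = False, p5 = False, p7 = True, p8 = True, p9 = True, p10 = True, p11 = True, p12 = True, p13 = True.
Every clause has at least one true literal under this assignment.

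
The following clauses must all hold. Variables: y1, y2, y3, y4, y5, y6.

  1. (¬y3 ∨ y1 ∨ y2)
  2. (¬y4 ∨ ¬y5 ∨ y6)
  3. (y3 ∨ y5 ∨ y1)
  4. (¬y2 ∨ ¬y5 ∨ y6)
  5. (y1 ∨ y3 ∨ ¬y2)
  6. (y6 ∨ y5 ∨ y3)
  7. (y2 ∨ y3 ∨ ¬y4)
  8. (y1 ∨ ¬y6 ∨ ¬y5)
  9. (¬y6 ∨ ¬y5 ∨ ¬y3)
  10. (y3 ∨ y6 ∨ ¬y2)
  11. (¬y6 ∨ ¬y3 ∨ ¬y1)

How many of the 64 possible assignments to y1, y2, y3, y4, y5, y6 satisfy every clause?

17

Split on y3, then y6.
  y3=1, y6=1: remaining (y1,y2,y4,y5) ∈ {(0,1,0,0); (0,1,1,0)} — 2.
  y3=1, y6=0: 7 of the 16 assignments to (y1,y2,y4,y5) work.
  y3=0, y6=1: y5 free; 3 ways for (y1,y2,y4) × 2^1 = 6.
  y3=0, y6=0: remaining (y1,y2,y4,y5) ∈ {(0,0,0,1); (1,0,0,1)} — 2.
Total: 2 + 7 + 6 + 2 = 17.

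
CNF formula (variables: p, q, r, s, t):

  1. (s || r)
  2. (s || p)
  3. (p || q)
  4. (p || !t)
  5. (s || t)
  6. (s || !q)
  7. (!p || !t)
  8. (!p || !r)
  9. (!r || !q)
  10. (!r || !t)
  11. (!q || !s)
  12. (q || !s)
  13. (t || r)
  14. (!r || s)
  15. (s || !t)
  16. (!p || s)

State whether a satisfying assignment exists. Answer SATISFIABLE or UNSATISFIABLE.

s = True:
  propagation gives q=False; an empty clause results — contradiction.
s = False:
  propagation gives r=True; an empty clause results — contradiction.
Every branch closes, so no satisfying assignment exists.

UNSATISFIABLE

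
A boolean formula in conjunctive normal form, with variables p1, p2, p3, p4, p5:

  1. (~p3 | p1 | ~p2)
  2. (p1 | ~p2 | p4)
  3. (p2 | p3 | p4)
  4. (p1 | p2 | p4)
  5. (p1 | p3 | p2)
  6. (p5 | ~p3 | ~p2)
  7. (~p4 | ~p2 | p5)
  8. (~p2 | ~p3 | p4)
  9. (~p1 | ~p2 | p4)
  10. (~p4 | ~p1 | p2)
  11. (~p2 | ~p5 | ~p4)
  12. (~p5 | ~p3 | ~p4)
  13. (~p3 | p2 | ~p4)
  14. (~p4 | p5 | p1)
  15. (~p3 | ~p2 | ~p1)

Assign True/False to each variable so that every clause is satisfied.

p1=T, p2=F, p3=T, p4=F, p5=T

Check each clause:
  1. (p1 | ~p2 | ~p3) — p1 is true.
  2. (p4 | ~p2 | p1) — p1 is true.
  3. (p4 | p2 | p3) — p3 is true.
  4. (p1 | p4 | p2) — p1 is true.
  5. (p2 | p3 | p1) — p1 is true.
  6. (~p3 | p5 | ~p2) — p5 is true.
  7. (~p2 | ~p4 | p5) — ~p4 is true.
  8. (~p2 | p4 | ~p3) — ~p2 is true.
  9. (p4 | ~p2 | ~p1) — ~p2 is true.
  10. (~p1 | ~p4 | p2) — ~p4 is true.
  11. (~p5 | ~p2 | ~p4) — ~p4 is true.
  12. (~p3 | ~p4 | ~p5) — ~p4 is true.
  13. (~p4 | ~p3 | p2) — ~p4 is true.
  14. (~p4 | p1 | p5) — p1 is true.
  15. (~p3 | ~p2 | ~p1) — ~p2 is true.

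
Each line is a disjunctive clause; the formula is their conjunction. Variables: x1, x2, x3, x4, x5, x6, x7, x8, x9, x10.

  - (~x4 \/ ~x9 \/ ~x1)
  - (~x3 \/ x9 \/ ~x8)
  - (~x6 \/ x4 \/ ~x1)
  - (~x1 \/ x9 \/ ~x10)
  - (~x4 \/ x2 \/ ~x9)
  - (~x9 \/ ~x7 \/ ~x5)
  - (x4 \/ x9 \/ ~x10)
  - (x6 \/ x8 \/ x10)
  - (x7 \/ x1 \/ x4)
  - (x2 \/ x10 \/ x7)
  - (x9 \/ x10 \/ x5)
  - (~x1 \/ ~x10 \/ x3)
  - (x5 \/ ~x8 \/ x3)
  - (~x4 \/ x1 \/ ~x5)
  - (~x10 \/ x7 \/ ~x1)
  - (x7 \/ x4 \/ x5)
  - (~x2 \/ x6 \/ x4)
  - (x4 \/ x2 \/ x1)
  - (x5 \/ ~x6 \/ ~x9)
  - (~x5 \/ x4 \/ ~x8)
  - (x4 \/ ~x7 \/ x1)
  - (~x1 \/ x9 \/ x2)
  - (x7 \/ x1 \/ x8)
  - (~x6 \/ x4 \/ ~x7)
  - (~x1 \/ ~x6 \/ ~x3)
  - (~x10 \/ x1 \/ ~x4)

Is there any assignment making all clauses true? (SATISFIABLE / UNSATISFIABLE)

SATISFIABLE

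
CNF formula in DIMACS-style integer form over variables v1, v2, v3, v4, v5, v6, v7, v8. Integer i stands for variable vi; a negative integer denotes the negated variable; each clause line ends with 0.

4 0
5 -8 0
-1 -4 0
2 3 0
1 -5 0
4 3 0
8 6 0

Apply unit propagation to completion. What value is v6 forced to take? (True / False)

(v4) is a unit clause: v4 = True.
In (¬v1 ∨ ¬v4), ¬v4 is now false; ¬v1 must hold, so v1 = False.
(¬v5 ∨ v1): since v1 = False, the clause reduces to (¬v5). v5 = False.
From (¬v8 ∨ v5) and v5 = False: v8 = False.
(v8 ∨ v6) with v8 = False leaves only v6, so v6 = True.

True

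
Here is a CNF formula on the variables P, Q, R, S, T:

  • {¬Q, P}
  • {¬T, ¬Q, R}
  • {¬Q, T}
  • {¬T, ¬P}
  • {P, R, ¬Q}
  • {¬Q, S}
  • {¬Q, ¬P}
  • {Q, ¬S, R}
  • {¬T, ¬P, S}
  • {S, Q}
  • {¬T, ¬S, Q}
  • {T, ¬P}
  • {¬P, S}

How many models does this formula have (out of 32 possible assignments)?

Satisfying assignments:
  P=0 Q=0 R=1 S=1 T=0
That's 1 in total.

1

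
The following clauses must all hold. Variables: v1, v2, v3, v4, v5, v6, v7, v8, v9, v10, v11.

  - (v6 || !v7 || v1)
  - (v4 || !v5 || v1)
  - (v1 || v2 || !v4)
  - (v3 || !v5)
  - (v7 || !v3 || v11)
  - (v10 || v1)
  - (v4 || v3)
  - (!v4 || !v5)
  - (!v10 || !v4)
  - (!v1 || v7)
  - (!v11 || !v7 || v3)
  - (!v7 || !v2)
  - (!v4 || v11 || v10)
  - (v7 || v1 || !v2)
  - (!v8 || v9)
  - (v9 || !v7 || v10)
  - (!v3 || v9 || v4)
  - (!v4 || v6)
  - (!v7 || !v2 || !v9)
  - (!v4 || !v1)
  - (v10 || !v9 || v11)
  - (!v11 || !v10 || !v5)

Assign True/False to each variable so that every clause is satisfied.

v1=T, v2=F, v3=T, v4=F, v5=F, v6=F, v7=T, v8=F, v9=T, v10=T, v11=F

Check each clause:
  1. (v6 || !v7 || v1) — v1 is true.
  2. (v4 || v1 || !v5) — v1 is true.
  3. (v1 || v2 || !v4) — v1 is true.
  4. (!v5 || v3) — v3 is true.
  5. (!v3 || v11 || v7) — v7 is true.
  6. (v1 || v10) — v1 is true.
  7. (v3 || v4) — v3 is true.
  8. (!v4 || !v5) — !v5 is true.
  9. (!v10 || !v4) — !v4 is true.
  10. (v7 || !v1) — v7 is true.
  11. (!v7 || v3 || !v11) — v3 is true.
  12. (!v2 || !v7) — !v2 is true.
  13. (v11 || v10 || !v4) — v10 is true.
  14. (!v2 || v7 || v1) — v1 is true.
  15. (!v8 || v9) — !v8 is true.
  16. (v10 || v9 || !v7) — v9 is true.
  17. (v9 || !v3 || v4) — v9 is true.
  18. (!v4 || v6) — !v4 is true.
  19. (!v9 || !v2 || !v7) — !v2 is true.
  20. (!v1 || !v4) — !v4 is true.
  21. (v11 || v10 || !v9) — v10 is true.
  22. (!v11 || !v5 || !v10) — !v5 is true.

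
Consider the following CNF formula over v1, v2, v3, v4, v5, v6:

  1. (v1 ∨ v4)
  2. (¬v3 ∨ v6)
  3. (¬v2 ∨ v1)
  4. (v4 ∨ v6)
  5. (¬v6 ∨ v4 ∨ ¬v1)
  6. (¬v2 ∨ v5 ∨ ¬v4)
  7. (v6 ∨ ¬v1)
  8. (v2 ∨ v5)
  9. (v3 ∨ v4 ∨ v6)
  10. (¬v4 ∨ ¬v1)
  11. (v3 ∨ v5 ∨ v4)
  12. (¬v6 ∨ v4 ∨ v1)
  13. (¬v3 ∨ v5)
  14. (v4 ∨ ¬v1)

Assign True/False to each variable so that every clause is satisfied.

v1 = False, v2 = False, v3 = False, v4 = True, v5 = True, v6 = False

Pure literal: v5 appears only positively; assign v5 = True.
Try v1 = False.
  then v4 is forced to True.
  then v2 is forced to False.
Branch on v3: take v3 = False.
v6 is now unconstrained; take v6 = False.
Check each clause:
  1. (v1 ∨ v4) — v4 is true.
  2. (¬v3 ∨ v6) — ¬v3 is true.
  3. (v1 ∨ ¬v2) — ¬v2 is true.
  4. (v4 ∨ v6) — v4 is true.
  5. (¬v6 ∨ v4 ∨ ¬v1) — ¬v6 is true.
  6. (¬v4 ∨ ¬v2 ∨ v5) — v5 is true.
  7. (v6 ∨ ¬v1) — ¬v1 is true.
  8. (v5 ∨ v2) — v5 is true.
  9. (v6 ∨ v3 ∨ v4) — v4 is true.
  10. (¬v1 ∨ ¬v4) — ¬v1 is true.
  11. (v5 ∨ v4 ∨ v3) — v4 is true.
  12. (v1 ∨ v4 ∨ ¬v6) — ¬v6 is true.
  13. (¬v3 ∨ v5) — v5 is true.
  14. (v4 ∨ ¬v1) — v4 is true.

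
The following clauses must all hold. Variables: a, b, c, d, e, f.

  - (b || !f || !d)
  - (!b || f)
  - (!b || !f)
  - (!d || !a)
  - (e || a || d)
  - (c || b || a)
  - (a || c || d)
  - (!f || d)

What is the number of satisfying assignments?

The models are:
  a=F b=F c=T d=F e=T f=F
  a=F b=F c=T d=T e=F f=F
  a=F b=F c=T d=T e=T f=F
  a=T b=F c=F d=F e=F f=F
  a=T b=F c=F d=F e=T f=F
  a=T b=F c=T d=F e=F f=F
  a=T b=F c=T d=F e=T f=F
That's 7 in total.

7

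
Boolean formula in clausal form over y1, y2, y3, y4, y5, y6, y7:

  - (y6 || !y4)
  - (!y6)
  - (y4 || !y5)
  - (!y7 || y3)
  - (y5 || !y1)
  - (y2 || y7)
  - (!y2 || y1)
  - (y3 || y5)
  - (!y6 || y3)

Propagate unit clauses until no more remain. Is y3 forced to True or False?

True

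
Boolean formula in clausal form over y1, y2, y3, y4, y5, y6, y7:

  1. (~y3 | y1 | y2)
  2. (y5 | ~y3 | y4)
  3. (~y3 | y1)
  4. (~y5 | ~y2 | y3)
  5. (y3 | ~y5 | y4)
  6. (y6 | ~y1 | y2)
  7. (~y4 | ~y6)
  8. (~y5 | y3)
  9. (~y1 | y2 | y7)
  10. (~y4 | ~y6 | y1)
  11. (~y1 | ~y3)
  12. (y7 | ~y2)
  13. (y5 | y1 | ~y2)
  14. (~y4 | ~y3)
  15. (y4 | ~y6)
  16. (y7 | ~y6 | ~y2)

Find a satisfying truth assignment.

y7 occurs only positively in the remaining clauses — set y7 = True.
Try y1 = True.
  then y3 is forced to False.
  then y5 is forced to False.
Branch on y2: take y2 = True.
The remaining clauses are satisfied by y4 = False, y6 = False.

y1 = True  y2 = True  y3 = False  y4 = False  y5 = False  y6 = False  y7 = True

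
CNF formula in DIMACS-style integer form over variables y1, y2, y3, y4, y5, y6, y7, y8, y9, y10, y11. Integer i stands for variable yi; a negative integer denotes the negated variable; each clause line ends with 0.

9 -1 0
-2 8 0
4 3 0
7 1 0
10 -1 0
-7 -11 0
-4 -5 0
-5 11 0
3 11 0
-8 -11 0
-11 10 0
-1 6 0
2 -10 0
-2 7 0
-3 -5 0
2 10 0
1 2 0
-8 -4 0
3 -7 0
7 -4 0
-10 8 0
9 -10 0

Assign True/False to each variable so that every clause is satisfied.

Pure literal: y5 appears only negated; assign y5 = False.
Pure literal: y6 appears only positively; assign y6 = True.
Branch on y1: take y1 = False.
  then y7 is forced to True.
  then y11 is forced to False.
  then y3 is forced to True.
  then y2 is forced to True.
  then y8 is forced to True.
  then y4 is forced to False.
Try y9 = False.
  then y10 is forced to False.

y1=0, y2=1, y3=1, y4=0, y5=0, y6=1, y7=1, y8=1, y9=0, y10=0, y11=0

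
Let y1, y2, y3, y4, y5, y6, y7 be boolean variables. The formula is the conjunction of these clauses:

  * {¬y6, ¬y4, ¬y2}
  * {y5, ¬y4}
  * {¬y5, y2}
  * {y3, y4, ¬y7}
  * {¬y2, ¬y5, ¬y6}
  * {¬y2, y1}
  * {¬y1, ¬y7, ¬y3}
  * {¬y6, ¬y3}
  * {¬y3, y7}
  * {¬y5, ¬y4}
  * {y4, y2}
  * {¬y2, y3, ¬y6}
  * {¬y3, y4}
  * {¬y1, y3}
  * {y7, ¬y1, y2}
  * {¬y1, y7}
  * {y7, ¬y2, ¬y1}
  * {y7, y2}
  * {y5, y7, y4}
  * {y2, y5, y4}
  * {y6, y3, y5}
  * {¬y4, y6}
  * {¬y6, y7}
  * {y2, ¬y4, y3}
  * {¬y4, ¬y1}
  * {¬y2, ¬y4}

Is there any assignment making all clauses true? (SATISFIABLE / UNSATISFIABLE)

y2 = True:
  propagation gives y1=True, y3=True, y7=False; an empty clause results — contradiction.
y2 = False:
  propagation gives y5=False, y4=False; an empty clause results — contradiction.
Every branch closes, so no satisfying assignment exists.

UNSATISFIABLE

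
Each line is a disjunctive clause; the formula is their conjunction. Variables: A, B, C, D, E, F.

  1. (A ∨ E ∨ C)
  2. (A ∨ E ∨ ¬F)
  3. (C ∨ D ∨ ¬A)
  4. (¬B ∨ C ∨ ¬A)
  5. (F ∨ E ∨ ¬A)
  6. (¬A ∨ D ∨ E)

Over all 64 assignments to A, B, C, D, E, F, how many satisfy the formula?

Case analysis on A and E:
  A=1, E=1: F free; 5 ways for (B,C,D) × 2^1 = 10.
  A=1, E=0: remaining (B,C,D,F) ∈ {(0,0,1,1); (0,1,1,1); (1,1,1,1)} — 3.
  A=0, E=1: B, C, D, F free → 2^4 = 16.
  A=0, E=0: remaining (B,C,D,F) ∈ {(0,1,0,0); (0,1,1,0); (1,1,0,0); (1,1,1,0)} — 4.
Total: 10 + 3 + 16 + 4 = 33.

33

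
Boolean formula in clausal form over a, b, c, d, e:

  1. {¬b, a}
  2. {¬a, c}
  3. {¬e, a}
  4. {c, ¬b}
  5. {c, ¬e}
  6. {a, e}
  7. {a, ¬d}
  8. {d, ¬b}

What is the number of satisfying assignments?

The models are:
  a=1 b=0 c=1 d=0 e=0
  a=1 b=0 c=1 d=0 e=1
  a=1 b=0 c=1 d=1 e=0
  a=1 b=0 c=1 d=1 e=1
  a=1 b=1 c=1 d=1 e=0
  a=1 b=1 c=1 d=1 e=1
That's 6 in total.

6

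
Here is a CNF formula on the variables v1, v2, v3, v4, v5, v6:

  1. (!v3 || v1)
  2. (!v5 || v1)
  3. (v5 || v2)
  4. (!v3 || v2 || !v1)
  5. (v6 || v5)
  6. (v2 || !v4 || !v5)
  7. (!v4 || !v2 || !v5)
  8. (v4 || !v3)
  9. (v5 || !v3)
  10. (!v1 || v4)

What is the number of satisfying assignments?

Satisfying assignments:
  v1=0 v2=1 v3=0 v4=0 v5=0 v6=1
  v1=0 v2=1 v3=0 v4=1 v5=0 v6=1
  v1=1 v2=1 v3=0 v4=1 v5=0 v6=1
Count: 3.

3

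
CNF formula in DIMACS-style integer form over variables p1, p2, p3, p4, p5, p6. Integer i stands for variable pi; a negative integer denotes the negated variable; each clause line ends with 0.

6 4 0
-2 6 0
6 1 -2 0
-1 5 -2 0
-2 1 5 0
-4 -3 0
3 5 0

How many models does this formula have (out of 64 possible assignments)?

16

Split on p2, then p1.
  p2=1, p1=1: remaining (p3,p4,p5,p6) ∈ {(0,0,1,1); (0,1,1,1); (1,0,1,1)} — 3.
  p2=1, p1=0: remaining (p3,p4,p5,p6) ∈ {(0,0,1,1); (0,1,1,1); (1,0,1,1)} — 3.
  p2=0, p1=1: 5 of the 16 assignments to (p3,p4,p5,p6) work.
  p2=0, p1=0: 5 of the 16 assignments to (p3,p4,p5,p6) work.
Total: 3 + 3 + 5 + 5 = 16.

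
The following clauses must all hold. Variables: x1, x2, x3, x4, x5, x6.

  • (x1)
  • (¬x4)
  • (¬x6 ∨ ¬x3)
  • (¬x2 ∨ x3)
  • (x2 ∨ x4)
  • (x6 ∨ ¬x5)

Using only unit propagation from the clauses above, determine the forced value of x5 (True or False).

False

(x1) stands alone — x1 = True.
(¬x4) is a unit clause: x4 = False.
From (x4 ∨ x2) and x4 = False: x2 = True.
(x3 ∨ ¬x2): since x2 = True, the clause reduces to (x3). x3 = True.
(¬x3 ∨ ¬x6): since x3 = True, the clause reduces to (¬x6). x6 = False.
(¬x5 ∨ x6) with x6 = False leaves only ¬x5, so x5 = False.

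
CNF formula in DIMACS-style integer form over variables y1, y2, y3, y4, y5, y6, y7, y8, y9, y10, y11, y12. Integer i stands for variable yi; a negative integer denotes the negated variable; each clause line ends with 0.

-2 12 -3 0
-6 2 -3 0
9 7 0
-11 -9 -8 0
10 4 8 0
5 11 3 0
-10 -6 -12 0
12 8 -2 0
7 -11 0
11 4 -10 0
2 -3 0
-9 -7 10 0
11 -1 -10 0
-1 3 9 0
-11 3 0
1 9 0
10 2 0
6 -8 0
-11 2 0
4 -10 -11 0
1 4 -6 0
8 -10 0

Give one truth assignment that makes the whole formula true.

y1=T, y2=T, y3=T, y4=F, y5=T, y6=T, y7=T, y8=T, y9=F, y10=F, y11=T, y12=T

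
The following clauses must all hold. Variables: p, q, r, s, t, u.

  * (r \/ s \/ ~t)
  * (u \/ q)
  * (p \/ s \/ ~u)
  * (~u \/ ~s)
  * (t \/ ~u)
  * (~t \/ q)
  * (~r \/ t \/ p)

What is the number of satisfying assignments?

13

Case analysis on t and u:
  t=T, u=T: remaining (p,q,r,s) ∈ {(T,T,T,F)} — 1.
  t=T, u=F: p free; 3 ways for (q,r,s) × 2^1 = 6.
  t=F, u=T: a clause becomes empty — 0.
  t=F, u=F: s free; 3 ways for (p,q,r) × 2^1 = 6.
Total: 1 + 6 + 0 + 6 = 13.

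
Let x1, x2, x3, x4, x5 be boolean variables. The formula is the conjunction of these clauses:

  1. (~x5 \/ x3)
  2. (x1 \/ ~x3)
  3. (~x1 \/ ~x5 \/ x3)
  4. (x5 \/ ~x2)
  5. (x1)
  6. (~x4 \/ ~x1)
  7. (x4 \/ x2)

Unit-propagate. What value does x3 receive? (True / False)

True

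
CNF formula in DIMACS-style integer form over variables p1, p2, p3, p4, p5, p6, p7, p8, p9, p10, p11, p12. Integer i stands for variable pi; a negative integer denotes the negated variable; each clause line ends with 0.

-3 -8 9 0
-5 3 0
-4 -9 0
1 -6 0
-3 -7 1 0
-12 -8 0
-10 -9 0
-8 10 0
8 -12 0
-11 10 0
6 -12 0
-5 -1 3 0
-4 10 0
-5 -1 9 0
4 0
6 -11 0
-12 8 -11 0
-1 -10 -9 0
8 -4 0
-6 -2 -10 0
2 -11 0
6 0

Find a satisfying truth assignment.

p1 = T, p2 = F, p3 = F, p4 = T, p5 = F, p6 = T, p7 = F, p8 = T, p9 = F, p10 = T, p11 = F, p12 = F

Unit propagation: (p4) forces p4 = True.
(~p9) is a unit clause, so p9 = False.
(p10) is a unit clause, so p10 = True.
Unit propagation: (p8) forces p8 = True.
Unit propagation: (~p3) forces p3 = False.
Unit propagation: (~p5) forces p5 = False.
(~p12) is a unit clause, so p12 = False.
Unit propagation: (p6) forces p6 = True.
The clause (p1) is unit: p1 must be True.
(~p2) is a unit clause, so p2 = False.
The clause (~p11) is unit: p11 must be False.
p7 is now unconstrained; take p7 = False.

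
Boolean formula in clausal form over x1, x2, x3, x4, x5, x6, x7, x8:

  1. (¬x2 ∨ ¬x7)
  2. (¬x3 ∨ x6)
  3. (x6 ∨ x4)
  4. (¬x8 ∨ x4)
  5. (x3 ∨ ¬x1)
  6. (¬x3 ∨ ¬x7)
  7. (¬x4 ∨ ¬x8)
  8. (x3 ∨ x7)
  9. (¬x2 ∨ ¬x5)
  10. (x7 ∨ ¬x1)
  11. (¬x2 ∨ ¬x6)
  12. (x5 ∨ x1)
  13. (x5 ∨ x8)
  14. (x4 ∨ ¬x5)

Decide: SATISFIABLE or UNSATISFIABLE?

x2 occurs only negated in the remaining clauses — set x2 = False.
Set x1 = False and propagate.
  then x5 is forced to True.
  then x4 is forced to True.
  then x8 is forced to False.
Branch on x3: take x3 = False.
  then x7 is forced to True.
x6 is now unconstrained; take x6 = True.
So x1 = F, x2 = F, x3 = F, x4 = T, x5 = T, x6 = T, x7 = T, x8 = F is a satisfying assignment.

SATISFIABLE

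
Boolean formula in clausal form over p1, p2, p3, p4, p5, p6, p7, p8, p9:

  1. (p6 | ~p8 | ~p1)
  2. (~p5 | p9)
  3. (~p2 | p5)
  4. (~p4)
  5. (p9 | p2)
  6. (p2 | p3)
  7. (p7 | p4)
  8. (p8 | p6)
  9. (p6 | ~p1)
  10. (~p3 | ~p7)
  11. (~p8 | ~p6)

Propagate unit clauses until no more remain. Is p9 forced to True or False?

True

(~p4) stands alone — p4 = False.
In (p4 | p7), p4 is now false; p7 must hold, so p7 = True.
From (~p7 | ~p3) and p7 = True: p3 = False.
(p3 | p2): since p3 = False, the clause reduces to (p2). p2 = True.
In (~p2 | p5), ~p2 is now false; p5 must hold, so p5 = True.
From (p9 | ~p5) and p5 = True: p9 = True.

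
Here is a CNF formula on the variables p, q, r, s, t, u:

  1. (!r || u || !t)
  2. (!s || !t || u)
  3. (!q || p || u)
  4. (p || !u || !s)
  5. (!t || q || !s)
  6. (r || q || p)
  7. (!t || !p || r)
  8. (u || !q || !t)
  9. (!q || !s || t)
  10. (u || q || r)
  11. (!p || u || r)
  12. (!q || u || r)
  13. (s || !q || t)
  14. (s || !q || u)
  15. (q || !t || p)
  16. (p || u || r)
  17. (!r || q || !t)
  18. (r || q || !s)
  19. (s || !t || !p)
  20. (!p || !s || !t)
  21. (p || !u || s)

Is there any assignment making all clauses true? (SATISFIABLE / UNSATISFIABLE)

Set p = True and propagate.
Branch on q: take q = False.
Try r = True.
  then t is forced to False.
s, u are now unconstrained; take s = False, u = True.
Every clause has at least one true literal under this assignment.
So p=1, q=0, r=1, s=0, t=0, u=1 is a satisfying assignment.

SATISFIABLE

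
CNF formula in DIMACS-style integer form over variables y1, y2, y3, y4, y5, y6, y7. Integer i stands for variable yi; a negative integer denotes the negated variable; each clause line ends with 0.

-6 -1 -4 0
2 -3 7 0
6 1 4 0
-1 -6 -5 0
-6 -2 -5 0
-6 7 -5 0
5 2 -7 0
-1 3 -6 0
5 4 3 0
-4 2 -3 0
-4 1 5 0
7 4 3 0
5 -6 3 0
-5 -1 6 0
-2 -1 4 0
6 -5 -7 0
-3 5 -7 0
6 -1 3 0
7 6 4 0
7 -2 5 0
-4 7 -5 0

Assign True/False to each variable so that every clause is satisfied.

y1=False, y2=False, y3=False, y4=False, y5=True, y6=True, y7=True

Try y1 = False.
Branch on y2: take y2 = False.
Try y3 = False.
The remaining clauses are satisfied by y4 = False, y5 = True, y6 = True, y7 = True.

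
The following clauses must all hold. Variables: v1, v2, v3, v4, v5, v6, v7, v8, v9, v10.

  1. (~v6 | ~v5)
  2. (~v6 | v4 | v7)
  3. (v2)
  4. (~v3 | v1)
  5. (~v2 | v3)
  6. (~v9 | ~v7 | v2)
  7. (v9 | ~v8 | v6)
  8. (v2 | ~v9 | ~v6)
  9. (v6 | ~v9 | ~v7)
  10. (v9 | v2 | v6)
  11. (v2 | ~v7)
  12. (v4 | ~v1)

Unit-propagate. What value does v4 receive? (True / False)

True

(v2) is a unit clause: v2 = True.
(~v2 | v3) with v2 = True leaves only v3, so v3 = True.
From (v1 | ~v3) and v3 = True: v1 = True.
(~v1 | v4) with v1 = True leaves only v4, so v4 = True.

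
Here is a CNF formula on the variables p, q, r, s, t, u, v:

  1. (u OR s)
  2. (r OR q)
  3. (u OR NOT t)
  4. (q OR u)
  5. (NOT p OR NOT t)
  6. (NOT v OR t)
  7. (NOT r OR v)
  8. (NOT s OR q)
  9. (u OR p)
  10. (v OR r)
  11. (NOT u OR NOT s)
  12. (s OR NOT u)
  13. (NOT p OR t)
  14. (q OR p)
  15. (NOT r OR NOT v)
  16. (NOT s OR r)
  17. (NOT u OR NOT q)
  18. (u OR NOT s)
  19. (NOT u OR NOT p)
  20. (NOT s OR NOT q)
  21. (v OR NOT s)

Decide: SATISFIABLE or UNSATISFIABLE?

u = True:
  propagation gives s=False; an empty clause results — contradiction.
u = False:
  propagation gives s=True; an empty clause results — contradiction.
Every branch closes, so no satisfying assignment exists.

UNSATISFIABLE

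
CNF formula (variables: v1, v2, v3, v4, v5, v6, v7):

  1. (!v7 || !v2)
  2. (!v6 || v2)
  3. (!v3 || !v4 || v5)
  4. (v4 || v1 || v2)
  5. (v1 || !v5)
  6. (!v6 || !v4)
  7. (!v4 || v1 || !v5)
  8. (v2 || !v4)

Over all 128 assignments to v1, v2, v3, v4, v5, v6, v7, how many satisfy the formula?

24

Split on v4, then v2.
  v4=1, v2=1: remaining (v1,v3,v5,v6,v7) ∈ {(0,0,0,0,0); (1,0,0,0,0); (1,0,1,0,0); (1,1,1,0,0)} — 4.
  v4=1, v2=0: a clause becomes empty — 0.
  v4=0, v2=1: v3, v6 free; 3 ways for (v1,v5,v7) × 2^2 = 12.
  v4=0, v2=0: forces v1=1; v6=0; v3, v5, v7 free → 2^3 = 8.
Total: 4 + 0 + 12 + 8 = 24.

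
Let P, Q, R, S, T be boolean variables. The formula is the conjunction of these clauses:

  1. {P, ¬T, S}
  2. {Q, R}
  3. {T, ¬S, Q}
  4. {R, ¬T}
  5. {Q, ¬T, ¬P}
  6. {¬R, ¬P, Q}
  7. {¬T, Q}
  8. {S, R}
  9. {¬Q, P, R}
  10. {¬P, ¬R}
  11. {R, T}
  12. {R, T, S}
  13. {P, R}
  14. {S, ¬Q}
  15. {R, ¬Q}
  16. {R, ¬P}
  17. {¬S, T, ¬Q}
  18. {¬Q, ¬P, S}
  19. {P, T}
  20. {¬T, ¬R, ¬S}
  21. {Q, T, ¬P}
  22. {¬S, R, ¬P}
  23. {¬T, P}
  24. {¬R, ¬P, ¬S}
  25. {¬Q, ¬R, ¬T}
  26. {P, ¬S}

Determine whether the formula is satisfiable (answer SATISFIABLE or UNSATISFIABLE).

UNSATISFIABLE

R = True:
  propagation gives P=False, T=True; an empty clause results — contradiction.
R = False:
  propagation gives Q=True; an empty clause results — contradiction.
Every branch closes, so no satisfying assignment exists.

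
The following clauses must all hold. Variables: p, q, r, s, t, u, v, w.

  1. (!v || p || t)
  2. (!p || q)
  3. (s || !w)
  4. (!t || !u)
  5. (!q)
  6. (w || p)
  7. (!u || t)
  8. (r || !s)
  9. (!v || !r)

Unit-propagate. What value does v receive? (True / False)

(!q) is a unit clause: q = False.
From (!p || q) and q = False: p = False.
(w || p): since p = False, the clause reduces to (w). w = True.
(s || !w): since w = True, the clause reduces to (s). s = True.
In (r || !s), !s is now false; r must hold, so r = True.
From (!v || !r) and r = True: v = False.

False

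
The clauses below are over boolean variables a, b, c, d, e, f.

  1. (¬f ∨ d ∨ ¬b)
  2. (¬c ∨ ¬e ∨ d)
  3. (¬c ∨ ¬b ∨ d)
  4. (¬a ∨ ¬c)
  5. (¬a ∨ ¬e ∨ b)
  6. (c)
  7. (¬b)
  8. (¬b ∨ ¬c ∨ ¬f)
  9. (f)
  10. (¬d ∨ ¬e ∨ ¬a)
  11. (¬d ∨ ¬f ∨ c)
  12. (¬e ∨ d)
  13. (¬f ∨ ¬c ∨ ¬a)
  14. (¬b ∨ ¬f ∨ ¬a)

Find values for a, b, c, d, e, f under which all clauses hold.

a=F, b=F, c=T, d=F, e=F, f=T

Check each clause:
  1. (d ∨ ¬f ∨ ¬b) — ¬b is true.
  2. (¬c ∨ d ∨ ¬e) — ¬e is true.
  3. (¬c ∨ ¬b ∨ d) — ¬b is true.
  4. (¬c ∨ ¬a) — ¬a is true.
  5. (¬e ∨ ¬a ∨ b) — ¬e is true.
  6. (c) — c is true.
  7. (¬b) — ¬b is true.
  8. (¬b ∨ ¬c ∨ ¬f) — ¬b is true.
  9. (f) — f is true.
  10. (¬e ∨ ¬a ∨ ¬d) — ¬e is true.
  11. (¬f ∨ ¬d ∨ c) — c is true.
  12. (¬e ∨ d) — ¬e is true.
  13. (¬a ∨ ¬f ∨ ¬c) — ¬a is true.
  14. (¬f ∨ ¬b ∨ ¬a) — ¬b is true.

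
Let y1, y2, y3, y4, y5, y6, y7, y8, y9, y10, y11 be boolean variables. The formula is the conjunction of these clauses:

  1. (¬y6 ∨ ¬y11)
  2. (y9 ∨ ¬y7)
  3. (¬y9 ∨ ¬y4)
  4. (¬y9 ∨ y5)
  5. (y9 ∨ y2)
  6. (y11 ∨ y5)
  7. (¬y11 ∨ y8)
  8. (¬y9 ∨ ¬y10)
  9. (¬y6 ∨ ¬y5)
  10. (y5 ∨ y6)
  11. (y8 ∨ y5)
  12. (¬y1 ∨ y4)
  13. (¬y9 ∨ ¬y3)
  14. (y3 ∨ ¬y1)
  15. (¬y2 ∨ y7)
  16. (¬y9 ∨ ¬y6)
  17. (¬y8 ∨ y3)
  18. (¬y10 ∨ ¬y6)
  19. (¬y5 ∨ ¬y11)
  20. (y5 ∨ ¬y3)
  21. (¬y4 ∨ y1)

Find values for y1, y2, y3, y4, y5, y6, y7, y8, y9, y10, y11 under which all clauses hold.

y1=False, y2=True, y3=False, y4=False, y5=True, y6=False, y7=True, y8=False, y9=True, y10=False, y11=False

Pure literal: y10 appears only negated; assign y10 = False.
Branch on y1: take y1 = False.
  then y4 is forced to False.
Try y2 = True.
  then y7 is forced to True.
  then y9 is forced to True.
  then y5 is forced to True.
  then y6 is forced to False.
  then y3 is forced to False.
  then y8 is forced to False.
  then y11 is forced to False.
Every clause has at least one true literal under this assignment.
Check each clause:
  1. (¬y11 ∨ ¬y6) — ¬y6 is true.
  2. (y9 ∨ ¬y7) — y9 is true.
  3. (¬y4 ∨ ¬y9) — ¬y4 is true.
  4. (¬y9 ∨ y5) — y5 is true.
  5. (y2 ∨ y9) — y9 is true.
  6. (y11 ∨ y5) — y5 is true.
  7. (y8 ∨ ¬y11) — ¬y11 is true.
  8. (¬y9 ∨ ¬y10) — ¬y10 is true.
  9. (¬y5 ∨ ¬y6) — ¬y6 is true.
  10. (y5 ∨ y6) — y5 is true.
  11. (y5 ∨ y8) — y5 is true.
  12. (¬y1 ∨ y4) — ¬y1 is true.
  13. (¬y3 ∨ ¬y9) — ¬y3 is true.
  14. (y3 ∨ ¬y1) — ¬y1 is true.
  15. (y7 ∨ ¬y2) — y7 is true.
  16. (¬y6 ∨ ¬y9) — ¬y6 is true.
  17. (¬y8 ∨ y3) — ¬y8 is true.
  18. (¬y6 ∨ ¬y10) — ¬y6 is true.
  19. (¬y5 ∨ ¬y11) — ¬y11 is true.
  20. (¬y3 ∨ y5) — ¬y3 is true.
  21. (¬y4 ∨ y1) — ¬y4 is true.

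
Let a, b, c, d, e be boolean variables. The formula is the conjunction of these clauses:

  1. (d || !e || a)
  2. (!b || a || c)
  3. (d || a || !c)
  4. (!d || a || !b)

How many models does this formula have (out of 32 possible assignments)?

21

Split on a, then d.
  a=1, d=1: b, c, e free → 2^3 = 8.
  a=1, d=0: b, c, e free → 2^3 = 8.
  a=0, d=1: remaining (b,c,e) ∈ {(0,0,0); (0,0,1); (0,1,0); (0,1,1)} — 4.
  a=0, d=0: remaining (b,c,e) ∈ {(0,0,0)} — 1.
Total: 8 + 8 + 4 + 1 = 21.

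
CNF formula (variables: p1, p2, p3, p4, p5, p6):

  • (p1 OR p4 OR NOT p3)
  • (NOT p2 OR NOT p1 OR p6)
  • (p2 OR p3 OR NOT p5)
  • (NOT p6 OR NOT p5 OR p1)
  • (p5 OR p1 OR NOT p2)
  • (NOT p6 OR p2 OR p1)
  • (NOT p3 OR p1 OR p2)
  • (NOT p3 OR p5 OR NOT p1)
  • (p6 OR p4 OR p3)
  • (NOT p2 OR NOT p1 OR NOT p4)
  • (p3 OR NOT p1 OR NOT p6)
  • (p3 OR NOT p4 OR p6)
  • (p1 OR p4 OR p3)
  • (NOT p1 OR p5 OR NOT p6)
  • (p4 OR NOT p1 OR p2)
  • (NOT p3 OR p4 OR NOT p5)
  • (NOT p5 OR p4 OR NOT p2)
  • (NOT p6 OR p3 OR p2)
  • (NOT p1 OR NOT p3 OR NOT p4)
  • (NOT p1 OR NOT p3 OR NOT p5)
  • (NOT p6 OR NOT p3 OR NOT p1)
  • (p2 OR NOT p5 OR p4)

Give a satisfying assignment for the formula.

p1=F  p2=T  p3=T  p4=T  p5=T  p6=F

Check each clause:
  1. (p1 OR p4 OR NOT p3) — p4 is true.
  2. (p6 OR NOT p2 OR NOT p1) — NOT p1 is true.
  3. (p3 OR p2 OR NOT p5) — p2 is true.
  4. (NOT p5 OR NOT p6 OR p1) — NOT p6 is true.
  5. (NOT p2 OR p1 OR p5) — p5 is true.
  6. (p1 OR p2 OR NOT p6) — p2 is true.
  7. (p1 OR p2 OR NOT p3) — p2 is true.
  8. (p5 OR NOT p3 OR NOT p1) — p5 is true.
  9. (p4 OR p3 OR p6) — p3 is true.
  10. (NOT p1 OR NOT p2 OR NOT p4) — NOT p1 is true.
  11. (NOT p6 OR p3 OR NOT p1) — NOT p6 is true.
  12. (p6 OR p3 OR NOT p4) — p3 is true.
  13. (p3 OR p1 OR p4) — p3 is true.
  14. (p5 OR NOT p6 OR NOT p1) — NOT p6 is true.
  15. (p2 OR p4 OR NOT p1) — p2 is true.
  16. (p4 OR NOT p3 OR NOT p5) — p4 is true.
  17. (NOT p2 OR NOT p5 OR p4) — p4 is true.
  18. (p3 OR p2 OR NOT p6) — NOT p6 is true.
  19. (NOT p3 OR NOT p1 OR NOT p4) — NOT p1 is true.
  20. (NOT p3 OR NOT p1 OR NOT p5) — NOT p1 is true.
  21. (NOT p3 OR NOT p1 OR NOT p6) — NOT p6 is true.
  22. (p2 OR p4 OR NOT p5) — p2 is true.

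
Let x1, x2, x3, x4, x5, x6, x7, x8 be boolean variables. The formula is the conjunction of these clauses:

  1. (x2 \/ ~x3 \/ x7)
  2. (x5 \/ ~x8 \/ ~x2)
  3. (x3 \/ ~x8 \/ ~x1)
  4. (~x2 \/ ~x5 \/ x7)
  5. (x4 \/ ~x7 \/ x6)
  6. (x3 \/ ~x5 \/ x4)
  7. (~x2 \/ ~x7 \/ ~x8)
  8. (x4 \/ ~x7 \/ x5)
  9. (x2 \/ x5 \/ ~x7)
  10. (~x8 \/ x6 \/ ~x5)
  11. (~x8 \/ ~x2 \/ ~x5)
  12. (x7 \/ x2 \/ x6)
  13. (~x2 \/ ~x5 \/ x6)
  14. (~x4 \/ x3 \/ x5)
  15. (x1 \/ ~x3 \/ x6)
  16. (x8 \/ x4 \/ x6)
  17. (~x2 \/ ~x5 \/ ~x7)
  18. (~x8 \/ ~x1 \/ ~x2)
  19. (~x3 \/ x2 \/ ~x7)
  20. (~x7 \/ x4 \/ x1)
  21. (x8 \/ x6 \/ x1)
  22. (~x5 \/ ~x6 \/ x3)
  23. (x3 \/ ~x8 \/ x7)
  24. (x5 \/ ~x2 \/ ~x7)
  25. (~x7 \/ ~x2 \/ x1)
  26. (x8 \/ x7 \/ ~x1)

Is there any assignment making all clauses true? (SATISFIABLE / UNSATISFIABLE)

SATISFIABLE

Branch on x1: take x1 = False.
The remaining clauses are satisfied by x2 = True, x3 = True, x4 = True, x5 = False, x6 = True, x7 = False, x8 = False.
So x1=False, x2=True, x3=True, x4=True, x5=False, x6=True, x7=False, x8=False is a satisfying assignment.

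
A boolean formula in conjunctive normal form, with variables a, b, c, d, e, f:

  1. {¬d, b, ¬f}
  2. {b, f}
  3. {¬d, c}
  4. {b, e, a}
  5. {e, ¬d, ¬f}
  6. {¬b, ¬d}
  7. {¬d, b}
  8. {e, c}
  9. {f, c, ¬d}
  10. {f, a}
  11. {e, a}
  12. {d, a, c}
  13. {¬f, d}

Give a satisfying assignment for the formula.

a = 1, b = 1, c = 1, d = 0, e = 1, f = 0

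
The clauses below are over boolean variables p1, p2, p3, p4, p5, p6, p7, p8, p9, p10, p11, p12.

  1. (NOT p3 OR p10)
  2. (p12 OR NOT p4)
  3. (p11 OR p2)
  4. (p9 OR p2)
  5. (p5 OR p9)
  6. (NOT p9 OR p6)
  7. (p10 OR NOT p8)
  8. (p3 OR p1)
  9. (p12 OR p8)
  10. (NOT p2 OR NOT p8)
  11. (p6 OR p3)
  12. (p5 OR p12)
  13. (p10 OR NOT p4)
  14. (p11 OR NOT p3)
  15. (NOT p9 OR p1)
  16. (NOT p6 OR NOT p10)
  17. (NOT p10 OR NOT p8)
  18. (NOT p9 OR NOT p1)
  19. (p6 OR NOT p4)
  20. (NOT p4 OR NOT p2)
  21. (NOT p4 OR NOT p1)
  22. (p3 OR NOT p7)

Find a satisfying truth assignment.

p1=T, p2=T, p3=F, p4=F, p5=T, p6=T, p7=F, p8=F, p9=F, p10=F, p11=T, p12=T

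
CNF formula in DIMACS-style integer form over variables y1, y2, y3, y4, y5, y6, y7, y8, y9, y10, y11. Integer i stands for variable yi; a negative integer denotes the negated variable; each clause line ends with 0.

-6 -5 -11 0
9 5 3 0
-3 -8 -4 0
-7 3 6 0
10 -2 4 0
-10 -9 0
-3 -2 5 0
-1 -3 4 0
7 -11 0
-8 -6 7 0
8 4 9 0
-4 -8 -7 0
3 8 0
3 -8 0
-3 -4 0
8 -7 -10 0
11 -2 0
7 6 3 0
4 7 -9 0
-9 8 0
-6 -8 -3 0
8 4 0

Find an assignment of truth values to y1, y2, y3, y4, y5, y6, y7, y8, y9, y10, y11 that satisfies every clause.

y1 occurs only negated in the remaining clauses — set y1 = False.
y2 occurs only negated in the remaining clauses — set y2 = False.
Branch on y3: take y3 = True.
  then y4 is forced to False.
  then y8 is forced to True.
  then y6 is forced to False.
Try y7 = True.
Try y9 = False.
y5, y10, y11 are now unconstrained; take y5 = True, y10 = False, y11 = True.

y1=0, y2=0, y3=1, y4=0, y5=1, y6=0, y7=1, y8=1, y9=0, y10=0, y11=1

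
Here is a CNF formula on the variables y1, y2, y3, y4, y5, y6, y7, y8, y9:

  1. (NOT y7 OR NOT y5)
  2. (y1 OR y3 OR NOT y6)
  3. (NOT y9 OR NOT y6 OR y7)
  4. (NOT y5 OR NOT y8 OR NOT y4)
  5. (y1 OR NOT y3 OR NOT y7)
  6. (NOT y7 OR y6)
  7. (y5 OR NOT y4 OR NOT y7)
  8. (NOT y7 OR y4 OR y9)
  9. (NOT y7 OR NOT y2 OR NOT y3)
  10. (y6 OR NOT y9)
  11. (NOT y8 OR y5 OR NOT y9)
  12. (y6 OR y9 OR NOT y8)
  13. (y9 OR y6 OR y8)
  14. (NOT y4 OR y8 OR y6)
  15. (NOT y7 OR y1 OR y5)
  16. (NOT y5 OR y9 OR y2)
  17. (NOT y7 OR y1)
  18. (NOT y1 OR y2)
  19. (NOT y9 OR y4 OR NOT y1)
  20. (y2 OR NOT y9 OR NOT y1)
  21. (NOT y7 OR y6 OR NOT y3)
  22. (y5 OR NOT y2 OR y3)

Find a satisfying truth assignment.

y1 = 0  y2 = 0  y3 = 1  y4 = 1  y5 = 0  y6 = 1  y7 = 0  y8 = 1  y9 = 0

Check each clause:
  1. (NOT y7 OR NOT y5) — NOT y7 is true.
  2. (y1 OR NOT y6 OR y3) — y3 is true.
  3. (y7 OR NOT y6 OR NOT y9) — NOT y9 is true.
  4. (NOT y4 OR NOT y8 OR NOT y5) — NOT y5 is true.
  5. (NOT y7 OR y1 OR NOT y3) — NOT y7 is true.
  6. (NOT y7 OR y6) — NOT y7 is true.
  7. (y5 OR NOT y4 OR NOT y7) — NOT y7 is true.
  8. (NOT y7 OR y9 OR y4) — NOT y7 is true.
  9. (NOT y2 OR NOT y3 OR NOT y7) — NOT y7 is true.
  10. (NOT y9 OR y6) — y6 is true.
  11. (NOT y9 OR y5 OR NOT y8) — NOT y9 is true.
  12. (y6 OR NOT y8 OR y9) — y6 is true.
  13. (y6 OR y8 OR y9) — y8 is true.
  14. (y6 OR NOT y4 OR y8) — y8 is true.
  15. (y1 OR y5 OR NOT y7) — NOT y7 is true.
  16. (y2 OR y9 OR NOT y5) — NOT y5 is true.
  17. (NOT y7 OR y1) — NOT y7 is true.
  18. (y2 OR NOT y1) — NOT y1 is true.
  19. (y4 OR NOT y1 OR NOT y9) — y4 is true.
  20. (y2 OR NOT y1 OR NOT y9) — NOT y1 is true.
  21. (y6 OR NOT y7 OR NOT y3) — NOT y7 is true.
  22. (y5 OR y3 OR NOT y2) — y3 is true.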